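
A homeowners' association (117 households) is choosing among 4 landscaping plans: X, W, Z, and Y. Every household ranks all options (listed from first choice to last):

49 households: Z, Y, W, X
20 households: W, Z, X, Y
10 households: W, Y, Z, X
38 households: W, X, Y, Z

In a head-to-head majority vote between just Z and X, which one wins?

Voters preferring Z to X: 79; preferring X to Z: 38.
Z wins the head-to-head.

Z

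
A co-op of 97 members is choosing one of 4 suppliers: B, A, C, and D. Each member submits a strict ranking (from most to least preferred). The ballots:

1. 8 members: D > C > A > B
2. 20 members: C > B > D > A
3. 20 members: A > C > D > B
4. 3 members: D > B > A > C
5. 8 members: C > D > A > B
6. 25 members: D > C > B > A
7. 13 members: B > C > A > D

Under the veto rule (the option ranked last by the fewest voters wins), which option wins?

Last-place votes: B 36, A 45, C 3, D 13.
C is ranked last by the fewest voters, so C wins.

C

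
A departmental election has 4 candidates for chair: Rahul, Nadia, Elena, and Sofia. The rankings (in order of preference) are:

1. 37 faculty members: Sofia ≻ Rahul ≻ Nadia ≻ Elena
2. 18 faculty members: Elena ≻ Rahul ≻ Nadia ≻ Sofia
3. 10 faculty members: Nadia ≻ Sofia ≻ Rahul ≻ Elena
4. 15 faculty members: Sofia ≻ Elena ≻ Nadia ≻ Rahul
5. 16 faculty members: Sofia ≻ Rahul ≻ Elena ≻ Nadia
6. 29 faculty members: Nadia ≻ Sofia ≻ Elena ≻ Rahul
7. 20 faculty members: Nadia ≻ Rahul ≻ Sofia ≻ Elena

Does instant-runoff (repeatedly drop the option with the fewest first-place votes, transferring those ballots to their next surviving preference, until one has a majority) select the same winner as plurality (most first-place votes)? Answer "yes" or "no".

no

Instant-runoff — R1 Rahul 0, Nadia 59, Elena 18, Sofia 68 (Rahul out); R2 Nadia 59, Elena 18, Sofia 68 (Elena out); R3 Nadia 77, Sofia 68 (Nadia winner). Winner: Nadia.
Plurality — first-place votes: Rahul 0, Nadia 59, Elena 18, Sofia 68. Winner: Sofia.
The two methods disagree.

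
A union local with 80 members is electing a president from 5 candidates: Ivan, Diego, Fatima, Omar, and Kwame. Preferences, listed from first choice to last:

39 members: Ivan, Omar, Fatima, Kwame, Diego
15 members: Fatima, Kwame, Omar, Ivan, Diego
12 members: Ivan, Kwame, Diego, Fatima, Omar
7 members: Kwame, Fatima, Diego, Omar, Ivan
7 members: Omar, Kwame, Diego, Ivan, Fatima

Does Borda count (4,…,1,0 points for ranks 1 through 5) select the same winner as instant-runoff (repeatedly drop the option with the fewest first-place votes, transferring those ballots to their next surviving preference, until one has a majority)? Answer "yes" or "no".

yes

Borda — scores: Ivan 226, Diego 52, Fatima 171, Omar 182, Kwame 169. Winner: Ivan.
Instant-runoff — R1 Ivan 51, Diego 0, Fatima 15, Omar 7, Kwame 7 (Ivan winner). Winner: Ivan.
The two methods agree.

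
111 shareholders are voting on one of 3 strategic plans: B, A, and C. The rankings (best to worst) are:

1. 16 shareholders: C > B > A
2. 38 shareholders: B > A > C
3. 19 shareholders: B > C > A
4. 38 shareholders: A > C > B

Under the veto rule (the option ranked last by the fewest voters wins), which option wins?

Last-place votes: B 38, A 35, C 38.
A is ranked last by the fewest voters, so A wins.

A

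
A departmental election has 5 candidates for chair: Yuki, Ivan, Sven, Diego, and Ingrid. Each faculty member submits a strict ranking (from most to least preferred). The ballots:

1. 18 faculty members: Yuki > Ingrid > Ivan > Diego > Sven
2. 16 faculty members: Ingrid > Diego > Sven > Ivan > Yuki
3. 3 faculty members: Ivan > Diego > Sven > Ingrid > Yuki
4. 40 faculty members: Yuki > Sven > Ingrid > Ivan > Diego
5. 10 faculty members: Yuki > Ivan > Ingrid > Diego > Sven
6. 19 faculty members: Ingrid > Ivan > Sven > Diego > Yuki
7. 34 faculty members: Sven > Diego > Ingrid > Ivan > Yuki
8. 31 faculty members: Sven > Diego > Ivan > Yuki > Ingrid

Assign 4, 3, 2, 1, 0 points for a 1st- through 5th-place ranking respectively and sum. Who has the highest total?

Yuki: 18·4 + 16·0 + 3·0 + 40·4 + 10·4 + 19·0 + 34·0 + 31·1 = 303
Ivan: 18·2 + 16·1 + 3·4 + 40·1 + 10·3 + 19·3 + 34·1 + 31·2 = 287
Sven: 18·0 + 16·2 + 3·2 + 40·3 + 10·0 + 19·2 + 34·4 + 31·4 = 456
Diego: 18·1 + 16·3 + 3·3 + 40·0 + 10·1 + 19·1 + 34·3 + 31·3 = 299
Ingrid: 18·3 + 16·4 + 3·1 + 40·2 + 10·2 + 19·4 + 34·2 + 31·0 = 365
Sven has the highest Borda score (456).

Sven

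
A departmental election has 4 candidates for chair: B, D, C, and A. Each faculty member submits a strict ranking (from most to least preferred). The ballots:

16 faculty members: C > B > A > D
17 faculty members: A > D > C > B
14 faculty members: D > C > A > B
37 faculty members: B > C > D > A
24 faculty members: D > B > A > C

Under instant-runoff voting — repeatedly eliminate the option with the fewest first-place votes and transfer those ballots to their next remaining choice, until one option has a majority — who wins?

D

Round 1: B 37, D 38, C 16, A 17. Eliminate C.
Round 2: B 53, D 38, A 17. Eliminate A.
Round 3: B 53, D 55. D has a majority.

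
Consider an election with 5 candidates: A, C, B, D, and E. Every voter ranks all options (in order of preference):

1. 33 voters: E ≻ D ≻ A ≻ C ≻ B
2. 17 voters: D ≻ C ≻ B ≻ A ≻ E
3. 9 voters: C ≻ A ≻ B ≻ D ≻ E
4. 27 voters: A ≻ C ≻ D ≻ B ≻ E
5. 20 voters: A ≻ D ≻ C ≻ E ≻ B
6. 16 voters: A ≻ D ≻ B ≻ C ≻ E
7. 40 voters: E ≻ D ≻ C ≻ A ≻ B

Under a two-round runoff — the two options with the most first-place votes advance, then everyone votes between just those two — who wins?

A

Round 1 first-place votes: A 63, C 9, B 0, D 17, E 73.
E and A advance.
Runoff: E is preferred to A by 73 voters; A by 89.
A wins the runoff.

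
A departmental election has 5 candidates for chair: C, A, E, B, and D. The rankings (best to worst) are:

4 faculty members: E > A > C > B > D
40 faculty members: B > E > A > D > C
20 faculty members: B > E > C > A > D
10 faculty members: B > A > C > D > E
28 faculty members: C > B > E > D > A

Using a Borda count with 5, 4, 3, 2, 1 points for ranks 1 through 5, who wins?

C: 4·3 + 40·1 + 20·3 + 10·3 + 28·5 = 282
A: 4·4 + 40·3 + 20·2 + 10·4 + 28·1 = 244
E: 4·5 + 40·4 + 20·4 + 10·1 + 28·3 = 354
B: 4·2 + 40·5 + 20·5 + 10·5 + 28·4 = 470
D: 4·1 + 40·2 + 20·1 + 10·2 + 28·2 = 180
B has the highest Borda score (470).

B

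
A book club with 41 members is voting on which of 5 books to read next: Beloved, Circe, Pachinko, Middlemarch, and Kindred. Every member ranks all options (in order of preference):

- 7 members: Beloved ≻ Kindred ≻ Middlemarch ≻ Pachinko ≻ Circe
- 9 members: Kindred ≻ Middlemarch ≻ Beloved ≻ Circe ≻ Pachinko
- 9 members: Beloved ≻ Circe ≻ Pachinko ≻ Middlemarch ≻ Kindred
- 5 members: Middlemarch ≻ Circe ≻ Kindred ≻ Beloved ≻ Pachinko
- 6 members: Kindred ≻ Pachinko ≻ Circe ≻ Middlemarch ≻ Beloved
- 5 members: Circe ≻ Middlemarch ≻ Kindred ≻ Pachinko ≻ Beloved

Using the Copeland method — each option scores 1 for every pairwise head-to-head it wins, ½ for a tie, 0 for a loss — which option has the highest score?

Beloved: beats Circe and Pachinko; loses to Middlemarch and Kindred → score 2.
Circe: beats Pachinko; loses to Beloved, Middlemarch, and Kindred → score 1.
Pachinko: loses to Beloved, Circe, Middlemarch, and Kindred → score 0.
Middlemarch: beats Beloved, Circe, and Pachinko; loses to Kindred → score 3.
Kindred: beats Beloved, Circe, Pachinko, and Middlemarch → score 4.
Kindred has the best pairwise record.

Kindred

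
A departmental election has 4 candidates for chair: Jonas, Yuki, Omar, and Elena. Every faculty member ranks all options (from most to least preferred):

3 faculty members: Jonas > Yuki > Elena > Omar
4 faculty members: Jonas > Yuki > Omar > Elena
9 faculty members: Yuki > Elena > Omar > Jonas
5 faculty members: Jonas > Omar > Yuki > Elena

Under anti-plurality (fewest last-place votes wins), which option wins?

Yuki

Last-place votes: Jonas 9, Yuki 0, Omar 3, Elena 9.
Yuki is ranked last by the fewest voters, so Yuki wins.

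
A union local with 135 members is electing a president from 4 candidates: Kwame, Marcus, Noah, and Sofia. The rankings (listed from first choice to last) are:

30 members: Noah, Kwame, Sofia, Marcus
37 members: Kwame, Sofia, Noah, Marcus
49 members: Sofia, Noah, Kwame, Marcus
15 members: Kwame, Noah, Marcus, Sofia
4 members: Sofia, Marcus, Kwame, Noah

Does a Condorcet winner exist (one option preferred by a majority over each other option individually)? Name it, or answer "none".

Checking pairwise contests:
Noah beats Kwame 79–56.
Kwame beats Marcus 131–4.
Sofia beats Noah 90–45.
Kwame beats Sofia 82–53.
Every option loses at least one head-to-head, so there is no Condorcet winner.

none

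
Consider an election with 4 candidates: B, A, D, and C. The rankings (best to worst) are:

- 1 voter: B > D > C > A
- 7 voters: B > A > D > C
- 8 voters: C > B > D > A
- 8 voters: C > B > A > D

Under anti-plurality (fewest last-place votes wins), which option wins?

Last-place votes: B 0, A 9, D 8, C 7.
B is ranked last by the fewest voters, so B wins.

B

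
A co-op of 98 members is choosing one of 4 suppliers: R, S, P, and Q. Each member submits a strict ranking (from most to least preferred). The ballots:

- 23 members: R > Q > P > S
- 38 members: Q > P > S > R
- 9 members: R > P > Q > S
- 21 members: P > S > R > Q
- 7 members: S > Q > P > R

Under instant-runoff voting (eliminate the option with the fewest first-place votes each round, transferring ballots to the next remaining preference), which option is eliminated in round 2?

P

Round 1: R 32, S 7, P 21, Q 38. Eliminate S.
Round 2: R 32, P 21, Q 45. Eliminate P.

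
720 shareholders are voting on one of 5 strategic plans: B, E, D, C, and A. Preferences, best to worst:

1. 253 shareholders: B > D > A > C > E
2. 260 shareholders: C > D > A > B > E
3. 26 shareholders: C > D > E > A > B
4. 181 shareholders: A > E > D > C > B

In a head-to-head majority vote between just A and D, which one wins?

D

Voters preferring A to D: 181; preferring D to A: 539.
D wins the head-to-head.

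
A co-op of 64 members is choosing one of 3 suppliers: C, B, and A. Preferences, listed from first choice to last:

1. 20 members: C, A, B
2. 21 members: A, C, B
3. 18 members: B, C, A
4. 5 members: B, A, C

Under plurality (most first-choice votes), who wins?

First-place votes: C 20, B 23, A 21.
B has the most first-place votes.

B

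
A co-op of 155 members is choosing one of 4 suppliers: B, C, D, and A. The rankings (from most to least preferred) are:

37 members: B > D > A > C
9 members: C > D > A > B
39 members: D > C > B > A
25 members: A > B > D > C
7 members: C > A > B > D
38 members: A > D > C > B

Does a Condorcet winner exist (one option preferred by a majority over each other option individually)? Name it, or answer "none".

D vs B: 86–69 for D.
D vs C: 139–16 for D.
D vs A: 85–70 for D.
D beats every other option head-to-head.

D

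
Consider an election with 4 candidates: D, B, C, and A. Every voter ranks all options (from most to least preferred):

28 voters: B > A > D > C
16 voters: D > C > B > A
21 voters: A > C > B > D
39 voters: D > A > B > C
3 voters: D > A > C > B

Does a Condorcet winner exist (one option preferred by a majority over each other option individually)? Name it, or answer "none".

D

D vs B: 58–49 for D.
D vs C: 86–21 for D.
D vs A: 58–49 for D.
D beats every other option head-to-head.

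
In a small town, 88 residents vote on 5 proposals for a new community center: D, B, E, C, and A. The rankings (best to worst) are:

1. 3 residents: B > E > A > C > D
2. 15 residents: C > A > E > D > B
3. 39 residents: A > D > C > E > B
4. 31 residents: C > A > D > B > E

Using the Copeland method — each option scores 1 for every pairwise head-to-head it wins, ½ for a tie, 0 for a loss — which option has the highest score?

D: beats B and E; loses to C and A → score 2.
B: loses to D, E, C, and A → score 0.
E: beats B; loses to D, C, and A → score 1.
C: beats D, B, E, and A → score 4.
A: beats D, B, and E; loses to C → score 3.
C has the best pairwise record.

C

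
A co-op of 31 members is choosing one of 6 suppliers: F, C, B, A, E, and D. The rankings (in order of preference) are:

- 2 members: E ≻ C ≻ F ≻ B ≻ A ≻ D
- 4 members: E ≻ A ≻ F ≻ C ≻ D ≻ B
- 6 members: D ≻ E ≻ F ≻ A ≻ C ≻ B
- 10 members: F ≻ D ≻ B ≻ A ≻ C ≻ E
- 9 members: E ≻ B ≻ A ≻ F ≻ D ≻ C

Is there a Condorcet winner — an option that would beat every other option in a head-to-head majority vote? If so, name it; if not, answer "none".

Checking pairwise contests:
E beats F 21–10.
F beats C 29–2.
F beats B 22–9.
F beats A 18–13.
D beats E 16–15.
F beats D 25–6.
Every option loses at least one head-to-head, so there is no Condorcet winner.

none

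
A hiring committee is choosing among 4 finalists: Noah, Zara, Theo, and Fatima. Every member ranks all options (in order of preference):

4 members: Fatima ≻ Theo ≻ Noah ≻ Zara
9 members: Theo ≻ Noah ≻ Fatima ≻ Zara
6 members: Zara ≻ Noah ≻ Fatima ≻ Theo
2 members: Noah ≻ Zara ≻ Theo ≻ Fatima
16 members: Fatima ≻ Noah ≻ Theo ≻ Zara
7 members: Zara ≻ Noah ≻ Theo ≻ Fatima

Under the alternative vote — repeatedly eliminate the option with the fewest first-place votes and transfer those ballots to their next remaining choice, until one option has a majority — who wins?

Round 1: Noah 2, Zara 13, Theo 9, Fatima 20. Eliminate Noah.
Round 2: Zara 15, Theo 9, Fatima 20. Eliminate Theo.
Round 3: Zara 15, Fatima 29. Fatima has a majority.

Fatima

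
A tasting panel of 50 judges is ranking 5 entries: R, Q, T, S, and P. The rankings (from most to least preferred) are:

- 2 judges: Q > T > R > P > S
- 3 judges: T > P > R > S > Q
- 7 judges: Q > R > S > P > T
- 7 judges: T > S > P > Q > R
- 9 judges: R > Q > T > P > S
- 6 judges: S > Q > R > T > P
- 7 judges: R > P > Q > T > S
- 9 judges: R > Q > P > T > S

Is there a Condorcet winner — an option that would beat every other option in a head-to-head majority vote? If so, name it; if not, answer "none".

R vs Q: 28–22 for R.
R vs T: 38–12 for R.
R vs S: 37–13 for R.
R vs P: 40–10 for R.
R beats every other option head-to-head.

R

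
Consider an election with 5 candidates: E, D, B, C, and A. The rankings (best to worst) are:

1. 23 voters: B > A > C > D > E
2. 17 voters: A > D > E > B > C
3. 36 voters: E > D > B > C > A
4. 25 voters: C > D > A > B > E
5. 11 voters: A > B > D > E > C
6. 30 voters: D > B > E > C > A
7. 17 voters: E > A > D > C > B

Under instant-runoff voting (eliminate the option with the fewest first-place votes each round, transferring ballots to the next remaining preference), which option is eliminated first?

B

Round 1: E 53, D 30, B 23, C 25, A 28. Eliminate B.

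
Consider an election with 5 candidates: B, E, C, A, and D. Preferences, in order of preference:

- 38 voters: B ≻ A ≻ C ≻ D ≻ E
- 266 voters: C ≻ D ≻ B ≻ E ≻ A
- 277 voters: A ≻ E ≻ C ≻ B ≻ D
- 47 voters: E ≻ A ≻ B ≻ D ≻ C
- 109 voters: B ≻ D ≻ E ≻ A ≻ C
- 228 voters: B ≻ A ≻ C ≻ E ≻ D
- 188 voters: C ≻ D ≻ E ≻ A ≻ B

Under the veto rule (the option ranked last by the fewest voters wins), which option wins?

Last-place votes: B 188, E 38, C 156, A 266, D 505.
E is ranked last by the fewest voters, so E wins.

E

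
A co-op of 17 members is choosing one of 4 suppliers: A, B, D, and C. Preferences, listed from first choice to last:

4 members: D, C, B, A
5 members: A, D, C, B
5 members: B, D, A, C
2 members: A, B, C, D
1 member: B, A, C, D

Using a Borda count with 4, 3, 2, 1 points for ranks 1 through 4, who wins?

A: 4·1 + 5·4 + 5·2 + 2·4 + 1·3 = 45
B: 4·2 + 5·1 + 5·4 + 2·3 + 1·4 = 43
D: 4·4 + 5·3 + 5·3 + 2·1 + 1·1 = 49
C: 4·3 + 5·2 + 5·1 + 2·2 + 1·2 = 33
D has the highest Borda score (49).

D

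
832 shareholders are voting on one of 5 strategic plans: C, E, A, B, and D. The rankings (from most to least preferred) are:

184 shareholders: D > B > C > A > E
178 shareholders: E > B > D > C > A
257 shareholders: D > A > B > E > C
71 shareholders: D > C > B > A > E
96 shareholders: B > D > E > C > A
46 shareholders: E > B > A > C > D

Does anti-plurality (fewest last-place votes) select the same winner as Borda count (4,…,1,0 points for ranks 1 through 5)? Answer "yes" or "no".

Anti-plurality — last-place votes: C 257, E 255, A 274, B 0, D 46. Winner: B.
Borda — scores: C 901, E 1345, A 1118, B 2264, D 2692. Winner: D.
The two methods disagree.

no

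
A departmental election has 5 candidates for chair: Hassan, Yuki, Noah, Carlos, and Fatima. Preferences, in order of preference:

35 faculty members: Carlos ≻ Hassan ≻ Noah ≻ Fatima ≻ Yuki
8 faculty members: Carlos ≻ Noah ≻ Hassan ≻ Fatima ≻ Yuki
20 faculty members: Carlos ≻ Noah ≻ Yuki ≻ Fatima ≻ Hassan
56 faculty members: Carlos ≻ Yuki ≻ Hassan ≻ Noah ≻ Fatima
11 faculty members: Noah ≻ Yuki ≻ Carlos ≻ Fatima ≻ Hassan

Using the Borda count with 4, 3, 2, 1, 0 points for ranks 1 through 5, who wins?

Hassan: 35·3 + 8·2 + 20·0 + 56·2 + 11·0 = 233
Yuki: 35·0 + 8·0 + 20·2 + 56·3 + 11·3 = 241
Noah: 35·2 + 8·3 + 20·3 + 56·1 + 11·4 = 254
Carlos: 35·4 + 8·4 + 20·4 + 56·4 + 11·2 = 498
Fatima: 35·1 + 8·1 + 20·1 + 56·0 + 11·1 = 74
Carlos has the highest Borda score (498).

Carlos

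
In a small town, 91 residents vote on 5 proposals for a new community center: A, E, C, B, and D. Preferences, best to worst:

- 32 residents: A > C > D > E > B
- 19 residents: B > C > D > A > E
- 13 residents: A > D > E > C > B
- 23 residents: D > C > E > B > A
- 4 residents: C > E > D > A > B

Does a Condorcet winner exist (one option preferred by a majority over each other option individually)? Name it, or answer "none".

C

C vs A: 46–45 for C.
C vs E: 78–13 for C.
C vs B: 72–19 for C.
C vs D: 55–36 for C.
C beats every other option head-to-head.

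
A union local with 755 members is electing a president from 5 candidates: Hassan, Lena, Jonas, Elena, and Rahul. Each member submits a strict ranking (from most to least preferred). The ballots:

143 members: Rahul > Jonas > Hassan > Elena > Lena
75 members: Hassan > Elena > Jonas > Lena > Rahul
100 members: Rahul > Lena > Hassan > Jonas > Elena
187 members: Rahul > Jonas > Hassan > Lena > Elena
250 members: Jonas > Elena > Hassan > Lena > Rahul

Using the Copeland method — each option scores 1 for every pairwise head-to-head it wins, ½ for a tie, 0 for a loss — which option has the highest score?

Rahul

Hassan: beats Lena and Elena; loses to Jonas and Rahul → score 2.
Lena: loses to Hassan, Jonas, Elena, and Rahul → score 0.
Jonas: beats Hassan, Lena, and Elena; loses to Rahul → score 3.
Elena: beats Lena; loses to Hassan, Jonas, and Rahul → score 1.
Rahul: beats Hassan, Lena, Jonas, and Elena → score 4.
Rahul has the best pairwise record.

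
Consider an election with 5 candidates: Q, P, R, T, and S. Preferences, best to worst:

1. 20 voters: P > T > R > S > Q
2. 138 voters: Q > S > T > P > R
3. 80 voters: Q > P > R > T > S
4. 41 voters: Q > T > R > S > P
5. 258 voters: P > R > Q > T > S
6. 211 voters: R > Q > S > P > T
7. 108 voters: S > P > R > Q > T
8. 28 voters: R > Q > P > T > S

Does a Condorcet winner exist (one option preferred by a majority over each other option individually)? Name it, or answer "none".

Checking pairwise contests:
R beats Q 625–259.
Q beats P 498–386.
P beats R 604–280.
Q beats T 864–20.
Q beats S 756–128.
Every option loses at least one head-to-head, so there is no Condorcet winner.

none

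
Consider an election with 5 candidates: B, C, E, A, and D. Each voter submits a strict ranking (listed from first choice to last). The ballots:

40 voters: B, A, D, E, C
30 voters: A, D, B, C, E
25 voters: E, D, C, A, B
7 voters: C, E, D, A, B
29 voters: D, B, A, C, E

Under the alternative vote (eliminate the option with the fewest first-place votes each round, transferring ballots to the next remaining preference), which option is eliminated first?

C

Round 1: B 40, C 7, E 25, A 30, D 29. Eliminate C.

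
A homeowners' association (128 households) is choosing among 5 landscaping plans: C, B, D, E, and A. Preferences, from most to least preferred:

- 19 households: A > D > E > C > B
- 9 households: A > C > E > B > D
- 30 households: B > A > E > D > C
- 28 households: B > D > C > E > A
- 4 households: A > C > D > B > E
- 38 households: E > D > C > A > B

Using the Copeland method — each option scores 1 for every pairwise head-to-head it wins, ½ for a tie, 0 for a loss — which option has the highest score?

C: beats B and A; loses to D and E → score 2.
B: beats D; loses to C, E, and A → score 1.
D: beats C and A; loses to B and E → score 2.
E: beats C, B, D, and A → score 4.
A: beats B; loses to C, D, and E → score 1.
E has the best pairwise record.

E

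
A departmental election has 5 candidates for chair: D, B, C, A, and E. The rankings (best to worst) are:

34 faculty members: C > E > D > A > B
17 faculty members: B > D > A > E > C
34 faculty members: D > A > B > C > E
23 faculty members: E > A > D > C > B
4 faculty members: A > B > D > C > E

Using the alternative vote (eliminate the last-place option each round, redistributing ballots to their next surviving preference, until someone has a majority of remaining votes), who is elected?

D

Round 1: D 34, B 17, C 34, A 4, E 23. Eliminate A.
Round 2: D 34, B 21, C 34, E 23. Eliminate B.
Round 3: D 55, C 34, E 23. Eliminate E.
Round 4: D 78, C 34. D has a majority.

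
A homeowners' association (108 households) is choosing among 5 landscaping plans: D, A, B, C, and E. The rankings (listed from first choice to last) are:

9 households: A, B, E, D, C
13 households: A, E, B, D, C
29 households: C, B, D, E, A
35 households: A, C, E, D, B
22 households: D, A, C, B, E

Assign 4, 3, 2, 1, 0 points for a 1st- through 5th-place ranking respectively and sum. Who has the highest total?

A

D: 9·1 + 13·1 + 29·2 + 35·1 + 22·4 = 203
A: 9·4 + 13·4 + 29·0 + 35·4 + 22·3 = 294
B: 9·3 + 13·2 + 29·3 + 35·0 + 22·1 = 162
C: 9·0 + 13·0 + 29·4 + 35·3 + 22·2 = 265
E: 9·2 + 13·3 + 29·1 + 35·2 + 22·0 = 156
A has the highest Borda score (294).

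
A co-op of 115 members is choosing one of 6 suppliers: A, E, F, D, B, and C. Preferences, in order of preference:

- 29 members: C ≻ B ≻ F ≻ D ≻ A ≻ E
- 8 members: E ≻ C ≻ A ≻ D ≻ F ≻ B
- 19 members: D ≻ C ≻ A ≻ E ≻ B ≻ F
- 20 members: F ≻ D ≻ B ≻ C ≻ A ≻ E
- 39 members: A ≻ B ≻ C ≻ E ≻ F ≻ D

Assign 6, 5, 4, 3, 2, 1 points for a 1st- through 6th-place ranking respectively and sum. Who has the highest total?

C

A: 29·2 + 8·4 + 19·4 + 20·2 + 39·6 = 440
E: 29·1 + 8·6 + 19·3 + 20·1 + 39·3 = 271
F: 29·4 + 8·2 + 19·1 + 20·6 + 39·2 = 349
D: 29·3 + 8·3 + 19·6 + 20·5 + 39·1 = 364
B: 29·5 + 8·1 + 19·2 + 20·4 + 39·5 = 466
C: 29·6 + 8·5 + 19·5 + 20·3 + 39·4 = 525
C has the highest Borda score (525).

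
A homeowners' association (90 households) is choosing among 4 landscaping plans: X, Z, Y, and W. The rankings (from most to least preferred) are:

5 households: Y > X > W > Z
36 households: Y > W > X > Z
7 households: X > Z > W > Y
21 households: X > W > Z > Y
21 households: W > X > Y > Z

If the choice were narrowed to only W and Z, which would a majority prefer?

W

Voters preferring W to Z: 83; preferring Z to W: 7.
W wins the head-to-head.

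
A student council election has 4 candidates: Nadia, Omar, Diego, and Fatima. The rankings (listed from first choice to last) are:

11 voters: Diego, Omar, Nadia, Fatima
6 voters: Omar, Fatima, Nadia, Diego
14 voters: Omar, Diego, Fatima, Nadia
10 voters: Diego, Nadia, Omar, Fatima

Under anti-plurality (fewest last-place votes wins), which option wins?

Omar

Last-place votes: Nadia 14, Omar 0, Diego 6, Fatima 21.
Omar is ranked last by the fewest voters, so Omar wins.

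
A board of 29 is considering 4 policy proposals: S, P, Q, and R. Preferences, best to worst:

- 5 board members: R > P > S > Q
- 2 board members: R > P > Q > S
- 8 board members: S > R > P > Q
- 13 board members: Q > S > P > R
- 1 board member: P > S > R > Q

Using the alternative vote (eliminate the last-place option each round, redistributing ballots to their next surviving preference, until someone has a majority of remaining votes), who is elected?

Q

Round 1: S 8, P 1, Q 13, R 7. Eliminate P.
Round 2: S 9, Q 13, R 7. Eliminate R.
Round 3: S 14, Q 15. Q has a majority.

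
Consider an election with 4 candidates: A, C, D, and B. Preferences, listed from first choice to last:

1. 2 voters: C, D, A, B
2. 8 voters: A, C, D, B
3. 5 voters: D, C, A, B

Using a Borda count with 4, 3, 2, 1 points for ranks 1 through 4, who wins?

A: 2·2 + 8·4 + 5·2 = 46
C: 2·4 + 8·3 + 5·3 = 47
D: 2·3 + 8·2 + 5·4 = 42
B: 2·1 + 8·1 + 5·1 = 15
C has the highest Borda score (47).

C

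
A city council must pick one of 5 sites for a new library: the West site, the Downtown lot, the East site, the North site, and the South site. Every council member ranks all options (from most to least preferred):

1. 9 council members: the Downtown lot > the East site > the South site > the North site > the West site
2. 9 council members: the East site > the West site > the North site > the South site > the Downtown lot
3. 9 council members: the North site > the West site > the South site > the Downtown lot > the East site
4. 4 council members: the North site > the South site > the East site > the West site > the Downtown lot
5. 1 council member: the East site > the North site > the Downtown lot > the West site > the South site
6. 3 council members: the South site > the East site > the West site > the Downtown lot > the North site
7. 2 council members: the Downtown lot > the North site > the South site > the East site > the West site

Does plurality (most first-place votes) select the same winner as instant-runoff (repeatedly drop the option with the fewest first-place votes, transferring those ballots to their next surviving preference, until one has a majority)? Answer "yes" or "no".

no

Plurality — first-place votes: the West site 0, the Downtown lot 11, the East site 10, the North site 13, the South site 3. Winner: the North site.
Instant-runoff — R1 the West site 0, the Downtown lot 11, the East site 10, the North site 13, the South site 3 (the West site out); R2 the Downtown lot 11, the East site 10, the North site 13, the South site 3 (the South site out); R3 the Downtown lot 11, the East site 13, the North site 13 (the Downtown lot out); R4 the East site 22, the North site 15 (the East site winner). Winner: the East site.
The two methods disagree.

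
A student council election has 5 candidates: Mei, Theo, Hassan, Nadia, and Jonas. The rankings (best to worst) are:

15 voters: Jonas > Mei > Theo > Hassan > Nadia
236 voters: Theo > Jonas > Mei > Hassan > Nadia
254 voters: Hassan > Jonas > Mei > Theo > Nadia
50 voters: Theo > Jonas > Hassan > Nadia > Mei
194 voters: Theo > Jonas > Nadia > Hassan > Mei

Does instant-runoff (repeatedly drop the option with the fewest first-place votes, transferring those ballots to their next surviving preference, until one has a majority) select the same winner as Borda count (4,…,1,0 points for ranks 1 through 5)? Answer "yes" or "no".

Instant-runoff — R1 Mei 0, Theo 480, Hassan 254, Nadia 0, Jonas 15 (Theo winner). Winner: Theo.
Borda — scores: Mei 1025, Theo 2204, Hassan 1561, Nadia 438, Jonas 2262. Winner: Jonas.
The two methods disagree.

no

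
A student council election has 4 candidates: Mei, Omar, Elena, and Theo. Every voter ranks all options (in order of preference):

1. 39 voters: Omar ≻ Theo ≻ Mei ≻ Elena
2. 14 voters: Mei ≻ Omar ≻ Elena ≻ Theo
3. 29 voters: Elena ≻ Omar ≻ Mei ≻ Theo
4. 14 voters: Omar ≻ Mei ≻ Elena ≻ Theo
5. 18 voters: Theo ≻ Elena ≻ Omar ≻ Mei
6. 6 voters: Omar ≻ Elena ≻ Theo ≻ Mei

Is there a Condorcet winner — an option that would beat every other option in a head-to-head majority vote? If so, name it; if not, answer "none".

Omar

Omar vs Mei: 106–14 for Omar.
Omar vs Elena: 73–47 for Omar.
Omar vs Theo: 102–18 for Omar.
Omar beats every other option head-to-head.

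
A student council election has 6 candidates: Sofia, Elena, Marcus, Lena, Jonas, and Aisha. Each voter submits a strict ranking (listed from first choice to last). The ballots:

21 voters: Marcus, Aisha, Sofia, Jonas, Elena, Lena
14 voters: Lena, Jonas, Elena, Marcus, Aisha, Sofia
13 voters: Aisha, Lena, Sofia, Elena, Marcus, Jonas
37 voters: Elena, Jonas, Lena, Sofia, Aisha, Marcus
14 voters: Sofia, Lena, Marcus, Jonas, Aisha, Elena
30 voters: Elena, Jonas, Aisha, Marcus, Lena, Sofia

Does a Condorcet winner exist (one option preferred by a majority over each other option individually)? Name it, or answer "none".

Elena vs Sofia: 81–48 for Elena.
Elena vs Marcus: 94–35 for Elena.
Elena vs Lena: 88–41 for Elena.
Elena vs Jonas: 80–49 for Elena.
Elena vs Aisha: 81–48 for Elena.
Elena beats every other option head-to-head.

Elena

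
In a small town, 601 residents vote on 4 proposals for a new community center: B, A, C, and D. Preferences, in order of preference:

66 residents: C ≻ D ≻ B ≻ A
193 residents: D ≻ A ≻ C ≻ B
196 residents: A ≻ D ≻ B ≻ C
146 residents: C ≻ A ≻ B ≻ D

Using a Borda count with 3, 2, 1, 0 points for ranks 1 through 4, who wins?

A

B: 66·1 + 193·0 + 196·1 + 146·1 = 408
A: 66·0 + 193·2 + 196·3 + 146·2 = 1266
C: 66·3 + 193·1 + 196·0 + 146·3 = 829
D: 66·2 + 193·3 + 196·2 + 146·0 = 1103
A has the highest Borda score (1266).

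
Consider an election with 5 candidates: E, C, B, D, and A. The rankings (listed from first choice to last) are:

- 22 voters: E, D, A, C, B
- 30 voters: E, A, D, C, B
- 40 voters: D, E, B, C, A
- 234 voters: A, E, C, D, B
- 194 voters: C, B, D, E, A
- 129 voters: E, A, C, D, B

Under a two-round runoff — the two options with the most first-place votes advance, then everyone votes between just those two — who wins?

A

Round 1 first-place votes: E 181, C 194, B 0, D 40, A 234.
A and C advance.
Runoff: A is preferred to C by 415 voters; C by 234.
A wins the runoff.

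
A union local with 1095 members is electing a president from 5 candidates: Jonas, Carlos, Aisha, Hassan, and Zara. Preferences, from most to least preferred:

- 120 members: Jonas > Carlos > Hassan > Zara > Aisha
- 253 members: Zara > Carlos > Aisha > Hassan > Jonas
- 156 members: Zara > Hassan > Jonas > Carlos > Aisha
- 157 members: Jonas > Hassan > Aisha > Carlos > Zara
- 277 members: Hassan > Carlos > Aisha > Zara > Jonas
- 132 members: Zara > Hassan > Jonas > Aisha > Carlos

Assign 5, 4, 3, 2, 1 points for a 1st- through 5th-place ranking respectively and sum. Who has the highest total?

Jonas: 120·5 + 253·1 + 156·3 + 157·5 + 277·1 + 132·3 = 2779
Carlos: 120·4 + 253·4 + 156·2 + 157·2 + 277·4 + 132·1 = 3358
Aisha: 120·1 + 253·3 + 156·1 + 157·3 + 277·3 + 132·2 = 2601
Hassan: 120·3 + 253·2 + 156·4 + 157·4 + 277·5 + 132·4 = 4031
Zara: 120·2 + 253·5 + 156·5 + 157·1 + 277·2 + 132·5 = 3656
Hassan has the highest Borda score (4031).

Hassan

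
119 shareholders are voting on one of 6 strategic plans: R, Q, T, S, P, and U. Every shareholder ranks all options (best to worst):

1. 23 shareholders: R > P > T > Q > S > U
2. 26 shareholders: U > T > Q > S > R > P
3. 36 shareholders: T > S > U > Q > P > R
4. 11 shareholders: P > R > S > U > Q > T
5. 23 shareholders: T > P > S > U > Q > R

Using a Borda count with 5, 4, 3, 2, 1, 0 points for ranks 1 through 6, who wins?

T

R: 23·5 + 26·1 + 36·0 + 11·4 + 23·0 = 185
Q: 23·2 + 26·3 + 36·2 + 11·1 + 23·1 = 230
T: 23·3 + 26·4 + 36·5 + 11·0 + 23·5 = 468
S: 23·1 + 26·2 + 36·4 + 11·3 + 23·3 = 321
P: 23·4 + 26·0 + 36·1 + 11·5 + 23·4 = 275
U: 23·0 + 26·5 + 36·3 + 11·2 + 23·2 = 306
T has the highest Borda score (468).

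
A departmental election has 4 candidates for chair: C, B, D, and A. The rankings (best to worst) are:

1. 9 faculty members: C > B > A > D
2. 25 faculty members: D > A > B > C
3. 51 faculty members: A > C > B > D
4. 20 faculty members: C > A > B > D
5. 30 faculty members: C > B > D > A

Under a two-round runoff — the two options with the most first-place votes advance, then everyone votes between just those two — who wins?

A

Round 1 first-place votes: C 59, B 0, D 25, A 51.
C and A advance.
Runoff: C is preferred to A by 59 voters; A by 76.
A wins the runoff.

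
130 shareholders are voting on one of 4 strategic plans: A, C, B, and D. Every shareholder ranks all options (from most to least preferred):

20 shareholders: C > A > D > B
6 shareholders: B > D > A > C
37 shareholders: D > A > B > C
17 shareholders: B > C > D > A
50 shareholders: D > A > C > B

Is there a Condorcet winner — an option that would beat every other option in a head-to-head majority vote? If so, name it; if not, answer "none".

D

D vs A: 110–20 for D.
D vs C: 93–37 for D.
D vs B: 107–23 for D.
D beats every other option head-to-head.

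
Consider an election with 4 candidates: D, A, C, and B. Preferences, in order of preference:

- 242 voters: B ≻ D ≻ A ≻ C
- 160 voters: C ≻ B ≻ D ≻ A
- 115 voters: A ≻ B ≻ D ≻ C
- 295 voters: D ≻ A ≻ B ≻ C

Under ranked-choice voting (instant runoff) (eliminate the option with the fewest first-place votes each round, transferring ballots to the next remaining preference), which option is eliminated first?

Round 1: D 295, A 115, C 160, B 242. Eliminate A.

A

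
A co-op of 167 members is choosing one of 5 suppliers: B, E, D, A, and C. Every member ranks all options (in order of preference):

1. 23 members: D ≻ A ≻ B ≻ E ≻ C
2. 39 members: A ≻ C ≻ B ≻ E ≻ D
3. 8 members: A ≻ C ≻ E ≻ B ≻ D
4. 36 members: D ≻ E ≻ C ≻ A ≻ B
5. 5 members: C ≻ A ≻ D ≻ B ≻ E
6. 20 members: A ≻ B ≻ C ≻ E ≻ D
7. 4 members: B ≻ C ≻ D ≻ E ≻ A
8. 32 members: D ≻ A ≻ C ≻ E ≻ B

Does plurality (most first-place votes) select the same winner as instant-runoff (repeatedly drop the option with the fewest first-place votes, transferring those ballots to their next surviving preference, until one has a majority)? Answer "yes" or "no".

yes

Plurality — first-place votes: B 4, E 0, D 91, A 67, C 5. Winner: D.
Instant-runoff — R1 B 4, E 0, D 91, A 67, C 5 (D winner). Winner: D.
The two methods agree.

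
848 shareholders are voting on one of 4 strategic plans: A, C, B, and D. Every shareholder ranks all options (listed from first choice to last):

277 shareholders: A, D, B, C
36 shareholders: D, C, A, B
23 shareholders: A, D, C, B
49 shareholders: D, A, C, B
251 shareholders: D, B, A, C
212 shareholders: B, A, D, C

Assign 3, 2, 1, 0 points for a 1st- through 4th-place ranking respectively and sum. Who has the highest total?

A: 277·3 + 36·1 + 23·3 + 49·2 + 251·1 + 212·2 = 1709
C: 277·0 + 36·2 + 23·1 + 49·1 + 251·0 + 212·0 = 144
B: 277·1 + 36·0 + 23·0 + 49·0 + 251·2 + 212·3 = 1415
D: 277·2 + 36·3 + 23·2 + 49·3 + 251·3 + 212·1 = 1820
D has the highest Borda score (1820).

D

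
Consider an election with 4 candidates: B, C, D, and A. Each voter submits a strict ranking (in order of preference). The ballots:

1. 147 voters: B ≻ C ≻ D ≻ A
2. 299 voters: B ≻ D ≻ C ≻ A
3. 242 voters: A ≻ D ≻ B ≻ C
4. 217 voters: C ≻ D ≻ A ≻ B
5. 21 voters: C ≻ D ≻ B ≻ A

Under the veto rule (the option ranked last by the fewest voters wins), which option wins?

Last-place votes: B 217, C 242, D 0, A 467.
D is ranked last by the fewest voters, so D wins.

D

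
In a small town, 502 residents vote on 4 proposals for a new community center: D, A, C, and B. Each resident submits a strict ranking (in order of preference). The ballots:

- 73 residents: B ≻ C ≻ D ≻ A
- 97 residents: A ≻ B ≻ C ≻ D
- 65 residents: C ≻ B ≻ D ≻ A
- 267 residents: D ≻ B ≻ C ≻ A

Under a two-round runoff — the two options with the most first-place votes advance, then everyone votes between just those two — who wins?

D

Round 1 first-place votes: D 267, A 97, C 65, B 73.
D and A advance.
Runoff: D is preferred to A by 405 voters; A by 97.
D wins the runoff.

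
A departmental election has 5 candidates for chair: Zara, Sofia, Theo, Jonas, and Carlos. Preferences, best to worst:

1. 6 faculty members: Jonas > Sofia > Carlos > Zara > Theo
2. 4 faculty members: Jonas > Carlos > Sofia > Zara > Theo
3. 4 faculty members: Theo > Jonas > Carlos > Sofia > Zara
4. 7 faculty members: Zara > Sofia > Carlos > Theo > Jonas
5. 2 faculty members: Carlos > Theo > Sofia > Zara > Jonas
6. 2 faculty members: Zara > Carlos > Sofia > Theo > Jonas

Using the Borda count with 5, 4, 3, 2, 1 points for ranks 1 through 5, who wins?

Carlos

Zara: 6·2 + 4·2 + 4·1 + 7·5 + 2·2 + 2·5 = 73
Sofia: 6·4 + 4·3 + 4·2 + 7·4 + 2·3 + 2·3 = 84
Theo: 6·1 + 4·1 + 4·5 + 7·2 + 2·4 + 2·2 = 56
Jonas: 6·5 + 4·5 + 4·4 + 7·1 + 2·1 + 2·1 = 77
Carlos: 6·3 + 4·4 + 4·3 + 7·3 + 2·5 + 2·4 = 85
Carlos has the highest Borda score (85).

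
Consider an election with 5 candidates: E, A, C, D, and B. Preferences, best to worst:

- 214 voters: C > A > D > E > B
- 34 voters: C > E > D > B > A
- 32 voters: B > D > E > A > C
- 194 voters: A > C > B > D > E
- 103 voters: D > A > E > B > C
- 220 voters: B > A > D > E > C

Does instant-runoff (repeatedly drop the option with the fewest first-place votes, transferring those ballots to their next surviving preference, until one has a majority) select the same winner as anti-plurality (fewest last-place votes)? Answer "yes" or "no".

Instant-runoff — R1 E 0, A 194, C 248, D 103, B 252 (E out); R2 A 194, C 248, D 103, B 252 (D out); R3 A 297, C 248, B 252 (C out); R4 A 511, B 286 (A winner). Winner: A.
Anti-plurality — last-place votes: E 194, A 34, C 355, D 0, B 214. Winner: D.
The two methods disagree.

no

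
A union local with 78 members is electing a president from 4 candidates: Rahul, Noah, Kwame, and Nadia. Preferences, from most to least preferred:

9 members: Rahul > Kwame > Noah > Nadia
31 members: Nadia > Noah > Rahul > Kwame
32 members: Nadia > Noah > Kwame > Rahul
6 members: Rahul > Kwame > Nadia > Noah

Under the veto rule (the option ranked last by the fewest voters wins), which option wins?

Last-place votes: Rahul 32, Noah 6, Kwame 31, Nadia 9.
Noah is ranked last by the fewest voters, so Noah wins.

Noah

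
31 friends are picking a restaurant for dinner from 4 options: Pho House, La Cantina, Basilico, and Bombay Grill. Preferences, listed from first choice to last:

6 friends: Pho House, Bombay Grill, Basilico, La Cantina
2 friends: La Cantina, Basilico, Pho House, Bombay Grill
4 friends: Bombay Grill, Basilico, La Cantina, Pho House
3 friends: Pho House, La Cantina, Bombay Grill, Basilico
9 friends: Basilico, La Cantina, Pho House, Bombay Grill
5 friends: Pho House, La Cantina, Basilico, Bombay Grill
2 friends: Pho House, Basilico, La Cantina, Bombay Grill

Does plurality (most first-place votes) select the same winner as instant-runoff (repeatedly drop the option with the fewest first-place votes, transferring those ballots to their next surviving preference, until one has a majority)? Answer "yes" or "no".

Plurality — first-place votes: Pho House 16, La Cantina 2, Basilico 9, Bombay Grill 4. Winner: Pho House.
Instant-runoff — R1 Pho House 16, La Cantina 2, Basilico 9, Bombay Grill 4 (Pho House winner). Winner: Pho House.
The two methods agree.

yes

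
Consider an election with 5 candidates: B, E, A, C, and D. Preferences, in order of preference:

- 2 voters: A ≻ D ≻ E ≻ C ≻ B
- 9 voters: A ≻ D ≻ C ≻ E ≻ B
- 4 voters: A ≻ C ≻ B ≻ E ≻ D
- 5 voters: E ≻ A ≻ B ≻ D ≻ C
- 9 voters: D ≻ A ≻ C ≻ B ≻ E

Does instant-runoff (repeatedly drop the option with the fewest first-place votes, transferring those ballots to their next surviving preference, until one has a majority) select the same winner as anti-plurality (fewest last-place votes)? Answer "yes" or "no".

Instant-runoff — R1 B 0, E 5, A 15, C 0, D 9 (A winner). Winner: A.
Anti-plurality — last-place votes: B 11, E 9, A 0, C 5, D 4. Winner: A.
The two methods agree.

yes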